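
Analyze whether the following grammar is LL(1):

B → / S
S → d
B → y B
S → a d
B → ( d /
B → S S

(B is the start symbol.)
Relevant sets:
  FIRST(S) = { 'a', 'd' }

For B:
  PREDICT(B → '/' S) = { '/' }
  PREDICT(B → y B) = { 'y' }
  PREDICT(B → '(' d '/') = { '(' }
  PREDICT(B → S S) = { 'a', 'd' }
For S:
  PREDICT(S → d) = { 'd' }
  PREDICT(S → a d) = { 'a' }

All predict sets are disjoint. The grammar IS LL(1).

Answer: Yes, the grammar is LL(1).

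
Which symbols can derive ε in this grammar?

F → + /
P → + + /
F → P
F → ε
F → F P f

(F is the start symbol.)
A non-terminal is nullable if it can derive ε (the empty string): either it has an ε-production, or it has a production whose right-hand side consists entirely of nullable non-terminals.

ε-productions: F → ε
So F is immediately nullable.
No further non-terminal can be added: every production for the remaining non-terminals contains a terminal or a non-nullable non-terminal.
Nullable = { 'F' }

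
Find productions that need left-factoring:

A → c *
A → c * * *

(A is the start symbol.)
Yes, A has productions with common prefix 'c *'

Left-factoring is needed when two productions for the same non-terminal
share a common prefix on the right-hand side.

Productions for A:
  A → c *
  A → c * * *

Found common prefix 'c *' in productions for A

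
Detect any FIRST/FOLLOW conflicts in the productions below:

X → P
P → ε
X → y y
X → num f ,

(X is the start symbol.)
A FIRST/FOLLOW conflict occurs when a non-terminal N has a nullable alternative N → β (β ⇒* ε) and another alternative N → α with FIRST(α) ∩ FOLLOW(N) ≠ ∅: on such a lookahead the parser cannot decide between expanding α and letting N vanish via β.

Nullable non-terminals: P, X.
FIRST sets used below: FIRST(P) = { ε }
P has a nullable alternative but only one production, so nothing to check.

X: nullable alternative(s) X → P; FOLLOW(X) = { $ }
  X → P: FIRST \ {ε} = { } — this is the only nullable alternative, skip
  X → y y: FIRST \ {ε} = { 'y' } — disjoint from FOLLOW(X)
  X → num f ,: FIRST \ {ε} = { 'num' } — disjoint from FOLLOW(X)

No FIRST/FOLLOW conflicts found.

Answer: No FIRST/FOLLOW conflicts.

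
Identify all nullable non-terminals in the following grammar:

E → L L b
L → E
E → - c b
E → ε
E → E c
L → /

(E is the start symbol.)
{ 'E', 'L' }

A non-terminal is nullable if it can derive ε (the empty string): either it has an ε-production, or it has a production whose right-hand side consists entirely of nullable non-terminals.

ε-productions: E → ε
So E is immediately nullable.
L → E: every symbol on the right is nullable, so L is nullable too.
Every non-terminal is now nullable.
Nullable = { 'E', 'L' }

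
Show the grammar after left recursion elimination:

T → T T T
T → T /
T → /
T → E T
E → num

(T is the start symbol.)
T → / T'
T → E T T'
T' → T T T'
T' → / T'
T' → ε
E → num

T is directly left-recursive. The standard transformation for
  A → A α₁ | ... | A α_m | β₁ | ... | β_n
is
  A  → β₁ A' | ... | β_n A'
  A' → α₁ A' | ... | α_m A' | ε

T → / becomes T → / T'
T → E T becomes T → E T T'
T → T T T becomes T' → T T T'
T → T / becomes T' → / T'
Add T' → ε

Productions for other non-terminals are unchanged:
  E → num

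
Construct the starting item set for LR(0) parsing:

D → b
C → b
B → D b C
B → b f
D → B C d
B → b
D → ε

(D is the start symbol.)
First, augment the grammar with D' → D
I₀ = CLOSURE({ [D' → . D] }):
  [D' → . D] has the dot before D: add [D → . b], [D → . B C d], [D → .]
  [D → . B C d] has the dot before B: add [B → . D b C], [B → . b f], [B → . b]
No further items can be added.

I₀ = { [B → . D b C], [B → . b f], [B → . b], [D → . B C d], [D → . b], [D → .], [D' → . D] }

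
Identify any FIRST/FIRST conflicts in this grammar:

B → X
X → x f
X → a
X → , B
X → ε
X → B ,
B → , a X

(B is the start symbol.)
A FIRST/FIRST conflict occurs when two productions N → α and N → β for the same non-terminal have FIRST(α) ∩ FIRST(β) ≠ ∅ (with ε ∈ FIRST of a nullable right-hand side, so two nullable alternatives also conflict).

FIRST sets of the non-terminals at (or reachable through a nullable prefix from) the front of some alternative:
  FIRST(X) = { ',', 'a', 'x', ε }
  FIRST(B) = { ',', 'a', 'x', ε }

Productions for B:
  B → X: FIRST = { ',', 'a', 'x', ε }
  B → , a X: FIRST = { ',' }
Productions for X:
  X → x f: FIRST = { 'x' }
  X → a: FIRST = { 'a' }
  X → , B: FIRST = { ',' }
  X → ε: FIRST = { ε }
  X → B ,: FIRST = { ',', 'a', 'x' }

Conflict for B: B → X and B → , a X
  Overlap: { ',' }
Conflict for X: X → x f and X → B ,
  Overlap: { 'x' }
Conflict for X: X → a and X → B ,
  Overlap: { 'a' }
Conflict for X: X → , B and X → B ,
  Overlap: { ',' }

Answer: Yes. B → X / B → ',' a X on { ',' }; X → x f / X → B ',' on { 'x' }; X → a / X → B ',' on { 'a' }; X → ',' B / X → B ',' on { ',' }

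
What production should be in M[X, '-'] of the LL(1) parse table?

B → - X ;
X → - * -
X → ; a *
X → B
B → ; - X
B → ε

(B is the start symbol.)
X → - * -, X → B

To find M[X, '-'], we find productions for X where '-' is in the predict set (PREDICT(N → α) = (FIRST(α) \ {ε}) ∪ (FOLLOW(N) if α ⇒* ε)).

Relevant sets:
  FIRST(B) = { '-', ';', ε }
  FOLLOW(X) = { $, ';' }

X → - * -: PREDICT = { '-' }
  '-' is in predict set, so this production goes in M[X, '-']
X → ; a *: PREDICT = { ';' }
X → B: PREDICT = { $, '-', ';' }
  '-' is in predict set, so this production goes in M[X, '-']

M[X, '-'] = X → - * -, X → B  (a multiply-defined cell — the grammar is not LL(1))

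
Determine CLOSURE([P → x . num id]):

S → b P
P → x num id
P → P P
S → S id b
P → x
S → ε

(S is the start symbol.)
Start with: [P → x . num id]
The dot precedes the terminal num, so nothing is added.

CLOSURE = { [P → x . num id] }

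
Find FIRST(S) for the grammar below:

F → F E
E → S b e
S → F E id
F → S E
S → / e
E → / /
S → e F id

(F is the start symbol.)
To compute FIRST(S), examine every production with S on the left-hand side, reading each right-hand side left to right until a non-nullable symbol is reached.

FIRST sets of the other non-terminals involved (by the same procedure, iterated to a fixed point):
  FIRST(F) = { '/', 'e' }

From S → F E id:
  - F is a non-terminal: add FIRST(F) \ {ε} = { '/', 'e' }
    F is not nullable, so stop
From S → / e:
  - '/' is a terminal: add '/' and stop
From S → e F id:
  - e is a terminal: add 'e' and stop

Collecting: FIRST(S) = { '/', 'e' }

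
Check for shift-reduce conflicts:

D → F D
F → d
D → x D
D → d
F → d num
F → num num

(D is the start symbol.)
Yes — I3: [D → d .] vs [F → d . num]

A shift-reduce conflict occurs when an LR(0) state has both:
  - a complete (reduce) item [A → α .] (dot at the end), and
  - a shift item [B → β . c γ] (dot before a terminal).

Augment with D' → D and build the canonical LR(0) collection (I0 = CLOSURE({[D' → . D]}), then GOTO on every symbol after a dot until no new states appear). It has 10 states:
  I0: { [D → . F D], [D → . d], [D → . x D], [D' → . D], [F → . d num], [F → . d], [F → . num num] }  — shift
  I1: { [D' → D .] }  — accept
  I2: { [D → . F D], [D → . d], [D → . x D], [D → F . D], [F → . d num], [F → . d], [F → . num num] }  — shift
  I3: { [D → d .], [F → d . num], [F → d .] }  — shift, 2 reduces
  I4: { [F → num . num] }  — shift
  I5: { [D → . F D], [D → . d], [D → . x D], [D → x . D], [F → . d num], [F → . d], [F → . num num] }  — shift
  I6: { [D → x D .] }  — reduce
  I7: { [F → num num .] }  — reduce
  I8: { [F → d num .] }  — reduce
  I9: { [D → F D .] }  — reduce

I3 contains reduce items [D → d .], [F → d .] and shift item [F → d . num] — shift-reduce conflict.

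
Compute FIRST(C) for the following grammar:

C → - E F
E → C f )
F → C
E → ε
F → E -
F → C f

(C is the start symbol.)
{ '-' }

From C → - E F:
  - '-' is a terminal: add '-' and stop

Collecting: FIRST(C) = { '-' }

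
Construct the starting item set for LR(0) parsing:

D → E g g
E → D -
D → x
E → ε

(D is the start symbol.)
First, augment the grammar with D' → D
I₀ = CLOSURE({ [D' → . D] }):
  [D' → . D] has the dot before D: add [D → . E g g], [D → . x]
  [D → . E g g] has the dot before E: add [E → . D -], [E → .]
No further items can be added.

I₀ = { [D → . E g g], [D → . x], [D' → . D], [E → . D -], [E → .] }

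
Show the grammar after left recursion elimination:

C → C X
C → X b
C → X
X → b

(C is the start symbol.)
C is directly left-recursive. The standard transformation for
  A → A α₁ | ... | A α_m | β₁ | ... | β_n
is
  A  → β₁ A' | ... | β_n A'
  A' → α₁ A' | ... | α_m A' | ε

C → X b becomes C → X b C'
C → X becomes C → X C'
C → C X becomes C' → X C'
Add C' → ε

Productions for other non-terminals are unchanged:
  X → b

Resulting grammar:
C → X b C'
C → X C'
C' → X C'
C' → ε
X → b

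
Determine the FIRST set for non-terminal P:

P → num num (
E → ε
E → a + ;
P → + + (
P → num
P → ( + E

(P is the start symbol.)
{ '(', '+', 'num' }

From P → num num (:
  - num is a terminal: add 'num' and stop
From P → + + (:
  - '+' is a terminal: add '+' and stop
From P → num:
  - num is a terminal: add 'num' and stop
From P → ( + E:
  - '(' is a terminal: add '(' and stop

Collecting: FIRST(P) = { '(', '+', 'num' }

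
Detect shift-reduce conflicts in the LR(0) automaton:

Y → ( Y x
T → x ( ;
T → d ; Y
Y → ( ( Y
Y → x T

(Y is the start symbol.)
A shift-reduce conflict occurs when an LR(0) state has both:
  - a complete (reduce) item [A → α .] (dot at the end), and
  - a shift item [B → β . c γ] (dot before a terminal).

Augment with Y' → Y and build the canonical LR(0) collection (I0 = CLOSURE({[Y' → . Y]}), then GOTO on every symbol after a dot until no new states appear). It has 15 states:
  I0: { [Y → . ( ( Y], [Y → . ( Y x], [Y → . x T], [Y' → . Y] }  — shift
  I1: { [Y → ( . ( Y], [Y → ( . Y x], [Y → . ( ( Y], [Y → . ( Y x], [Y → . x T] }  — shift
  I2: { [Y' → Y .] }  — accept
  I3: { [T → . d ; Y], [T → . x ( ;], [Y → x . T] }  — shift
  I4: { [Y → x T .] }  — reduce
  I5: { [T → d . ; Y] }  — shift
  I6: { [T → x . ( ;] }  — shift
  I7: { [T → x ( . ;] }  — shift
  I8: { [T → x ( ; .] }  — reduce
  I9: { [T → d ; . Y], [Y → . ( ( Y], [Y → . ( Y x], [Y → . x T] }  — shift
  I10: { [T → d ; Y .] }  — reduce
  I11: { [Y → ( ( . Y], [Y → ( . ( Y], [Y → ( . Y x], [Y → . ( ( Y], [Y → . ( Y x], [Y → . x T] }  — shift
  I12: { [Y → ( Y . x] }  — shift
  I13: { [Y → ( Y x .] }  — reduce
  I14: { [Y → ( ( Y .], [Y → ( Y . x] }  — shift, reduce

I14 contains reduce item [Y → ( ( Y .] and shift item [Y → ( Y . x] — shift-reduce conflict.

Answer: Yes — I14: [Y → ( ( Y .] vs [Y → ( Y . x]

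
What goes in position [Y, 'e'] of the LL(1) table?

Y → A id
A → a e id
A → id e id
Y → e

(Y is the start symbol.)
To find M[Y, 'e'], we find productions for Y where 'e' is in the predict set (PREDICT(N → α) = (FIRST(α) \ {ε}) ∪ (FOLLOW(N) if α ⇒* ε)).

Relevant sets:
  FIRST(A) = { 'a', 'id' }

Y → A id: PREDICT = { 'a', 'id' }
Y → e: PREDICT = { 'e' }
  'e' is in predict set, so this production goes in M[Y, 'e']

M[Y, 'e'] = Y → e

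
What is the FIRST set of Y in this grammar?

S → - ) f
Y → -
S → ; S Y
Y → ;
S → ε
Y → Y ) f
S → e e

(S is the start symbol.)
To compute FIRST(Y), examine every production with Y on the left-hand side, reading each right-hand side left to right until a non-nullable symbol is reached.

From Y → -:
  - '-' is a terminal: add '-' and stop
From Y → ;:
  - ';' is a terminal: add ';' and stop
From Y → Y ) f:
  - Y is the symbol being defined: contributes nothing new
    Y is not nullable, so stop

Collecting: FIRST(Y) = { '-', ';' }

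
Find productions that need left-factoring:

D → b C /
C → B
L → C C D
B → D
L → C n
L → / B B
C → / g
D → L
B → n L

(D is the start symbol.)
Left-factoring is needed when two productions for the same non-terminal
share a common prefix on the right-hand side.

Productions for D:
  D → b C /
  D → L
Productions for C:
  C → B
  C → / g
Productions for L:
  L → C C D
  L → C n
  L → / B B
Productions for B:
  B → D
  B → n L

Found common prefix 'C' in productions for L

Answer: Yes, L has productions with common prefix 'C'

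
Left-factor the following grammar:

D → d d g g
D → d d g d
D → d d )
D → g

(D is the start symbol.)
Left-factoring transforms A → αβ₁ | αβ₂ into A → αA' and A' → β₁ | β₂
(α is the longest common prefix among the alternatives). Repeat until
no nonterminal has two alternatives with a common prefix.

Round 1: D has alternatives sharing prefix 'd d'. Introduce D': D → d d D'
  Add: D' → g g
  Add: D' → g d
  Add: D' → )

Round 2: D' has alternatives sharing prefix 'g'. Introduce D'': D' → g D''
  Add: D'' → g
  Add: D'' → d

No remaining common prefixes — done.

Resulting grammar:
D → d d D'
D' → g D''
D'' → g
D'' → d
D' → )
D → g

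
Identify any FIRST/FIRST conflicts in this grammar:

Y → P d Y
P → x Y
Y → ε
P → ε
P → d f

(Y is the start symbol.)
No FIRST/FIRST conflicts.

FIRST sets of the non-terminals at (or reachable through a nullable prefix from) the front of some alternative:
  FIRST(P) = { 'd', 'x', ε }

Productions for Y:
  Y → P d Y: FIRST = { 'd', 'x' }
  Y → ε: FIRST = { ε }
Productions for P:
  P → x Y: FIRST = { 'x' }
  P → ε: FIRST = { ε }
  P → d f: FIRST = { 'd' }

All alternatives of each non-terminal have pairwise disjoint FIRST sets.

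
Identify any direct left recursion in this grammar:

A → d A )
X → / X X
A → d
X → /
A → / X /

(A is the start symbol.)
A → d A ): starts with d
X → / X X: starts with '/'
A → d: starts with d
X → /: starts with '/'
A → / X /: starts with '/'

No direct left recursion found.

Answer: No direct left recursion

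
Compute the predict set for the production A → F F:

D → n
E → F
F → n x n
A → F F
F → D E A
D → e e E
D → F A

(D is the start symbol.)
PREDICT(A → F F) = (FIRST(RHS) \ {ε}) ∪ (FOLLOW(A) if ε ∈ FIRST(RHS), i.e. RHS ⇒* ε)
FIRST(F) = { 'e', 'n' }
FIRST(F F) = { 'e', 'n' }
ε ∉ FIRST(F F), so FOLLOW(A) is not added.
PREDICT(A → F F) = { 'e', 'n' }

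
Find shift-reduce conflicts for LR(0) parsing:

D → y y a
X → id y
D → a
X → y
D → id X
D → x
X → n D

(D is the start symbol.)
No shift-reduce conflicts

A shift-reduce conflict occurs when an LR(0) state has both:
  - a complete (reduce) item [A → α .] (dot at the end), and
  - a shift item [B → β . c γ] (dot before a terminal).

Augment with D' → D and build the canonical LR(0) collection (I0 = CLOSURE({[D' → . D]}), then GOTO on every symbol after a dot until no new states appear). It has 14 states:
  I0: { [D → . a], [D → . id X], [D → . x], [D → . y y a], [D' → . D] }  — shift
  I1: { [D' → D .] }  — accept
  I2: { [D → a .] }  — reduce
  I3: { [D → id . X], [X → . id y], [X → . n D], [X → . y] }  — shift
  I4: { [D → x .] }  — reduce
  I5: { [D → y . y a] }  — shift
  I6: { [D → y y . a] }  — shift
  I7: { [D → y y a .] }  — reduce
  I8: { [D → id X .] }  — reduce
  I9: { [X → id . y] }  — shift
  I10: { [D → . a], [D → . id X], [D → . x], [D → . y y a], [X → n . D] }  — shift
  I11: { [X → y .] }  — reduce
  I12: { [X → n D .] }  — reduce
  I13: { [X → id y .] }  — reduce

No state contains both a complete item and a shift item.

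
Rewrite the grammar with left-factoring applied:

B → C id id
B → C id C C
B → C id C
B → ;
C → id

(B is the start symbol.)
B → C id B'
B' → id
B' → C B''
B'' → C
B'' → ε
B → ;
C → id

Left-factoring transforms A → αβ₁ | αβ₂ into A → αA' and A' → β₁ | β₂
(α is the longest common prefix among the alternatives). Repeat until
no nonterminal has two alternatives with a common prefix.

Round 1: B has alternatives sharing prefix 'C id'. Introduce B': B → C id B'
  Add: B' → id
  Add: B' → C C
  Add: B' → C

Round 2: B' has alternatives sharing prefix 'C'. Introduce B'': B' → C B''
  Add: B'' → C
  Add: B'' → ε

No remaining common prefixes — done.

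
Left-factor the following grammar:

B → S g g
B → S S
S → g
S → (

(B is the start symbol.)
Left-factoring transforms A → αβ₁ | αβ₂ into A → αA' and A' → β₁ | β₂
(α is the longest common prefix among the alternatives). Repeat until
no nonterminal has two alternatives with a common prefix.

Round 1: B has alternatives sharing prefix 'S'. Introduce B': B → S B'
  Add: B' → g g
  Add: B' → S

No remaining common prefixes — done.

Resulting grammar:
B → S B'
B' → g g
B' → S
S → g
S → (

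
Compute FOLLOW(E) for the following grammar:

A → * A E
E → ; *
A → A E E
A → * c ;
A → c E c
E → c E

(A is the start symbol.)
To compute FOLLOW(E), find every occurrence of E on a right-hand side N → α E β: add FIRST(β) \ {ε}, and if β is empty or nullable also add FOLLOW(N). Iterate to a fixed point.

In A → * A E: E is at the end, add FOLLOW(A)
In A → A E E: E is followed by E, add FIRST(E) \ {ε} = { ';', 'c' }
In A → A E E: E is at the end, add FOLLOW(A)
In A → c E c: E is followed by c, add FIRST(c) \ {ε} = { 'c' }
In E → c E: E is at the end; this adds FOLLOW(E) to itself — nothing new

The FOLLOW sets referred to above (computed the same way, to a fixed point):
  FOLLOW(A) = { $, ';', 'c' }

Taking the union: FOLLOW(E) = { $, ';', 'c' }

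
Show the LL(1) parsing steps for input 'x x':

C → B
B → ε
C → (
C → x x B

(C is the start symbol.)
Stack is shown with the top on the left.

Stack    Input  Action
----------------------
C $      x x $  output C → x x B
x x B $  x x $  match 'x'
x B $    x $    match 'x'
B $      $      output B → ε
$        $      accept

The string is accepted.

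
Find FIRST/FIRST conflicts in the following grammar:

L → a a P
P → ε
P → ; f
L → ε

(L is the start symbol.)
Productions for L:
  L → a a P: FIRST = { 'a' }
  L → ε: FIRST = { ε }
Productions for P:
  P → ε: FIRST = { ε }
  P → ; f: FIRST = { ';' }

All alternatives of each non-terminal have pairwise disjoint FIRST sets.

Answer: No FIRST/FIRST conflicts.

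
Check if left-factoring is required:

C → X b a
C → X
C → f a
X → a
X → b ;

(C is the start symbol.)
Left-factoring is needed when two productions for the same non-terminal
share a common prefix on the right-hand side.

Productions for C:
  C → X b a
  C → X
  C → f a
Productions for X:
  X → a
  X → b ;

Found common prefix 'X' in productions for C

Answer: Yes, C has productions with common prefix 'X'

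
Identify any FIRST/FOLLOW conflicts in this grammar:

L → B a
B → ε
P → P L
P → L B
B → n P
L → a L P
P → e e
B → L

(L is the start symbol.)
Nullable non-terminals: B.
FIRST sets used below: FIRST(L) = { 'a', 'n' }

B: nullable alternative(s) B → ε; FOLLOW(B) = { $, 'a', 'e', 'n' }
  B → ε: FIRST \ {ε} = { } — this is the only nullable alternative, skip
  B → n P: FIRST \ {ε} = { 'n' } — overlaps FOLLOW(B) on { 'n' }: CONFLICT
  B → L: FIRST \ {ε} = { 'a', 'n' } — overlaps FOLLOW(B) on { 'a', 'n' }: CONFLICT

L, P have no nullable alternative, so no FIRST/FOLLOW check is needed there.

So the grammar has 2 FIRST/FOLLOW conflicts (marked CONFLICT above).

Answer: Yes. B → n P with FOLLOW(B) on { 'n' }; B → L with FOLLOW(B) on { 'a', 'n' }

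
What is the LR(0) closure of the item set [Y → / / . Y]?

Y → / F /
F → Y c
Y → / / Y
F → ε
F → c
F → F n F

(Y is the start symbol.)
{ [Y → . / / Y], [Y → . / F /], [Y → / / . Y] }

Start with: [Y → / / . Y]
  [Y → / / . Y] has the dot before Y: add [Y → . / F /], [Y → . / / Y]
No further items can be added.

CLOSURE = { [Y → . / / Y], [Y → . / F /], [Y → / / . Y] }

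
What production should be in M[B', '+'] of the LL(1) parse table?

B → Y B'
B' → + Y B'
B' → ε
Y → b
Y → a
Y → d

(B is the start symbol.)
To find M[B', '+'], we find productions for B' where '+' is in the predict set (PREDICT(N → α) = (FIRST(α) \ {ε}) ∪ (FOLLOW(N) if α ⇒* ε)).

Relevant sets:
  FOLLOW(B') = { $ }

B' → + Y B': PREDICT = { '+' }
  '+' is in predict set, so this production goes in M[B', '+']
B' → ε: PREDICT = { $ }

M[B', '+'] = B' → + Y B'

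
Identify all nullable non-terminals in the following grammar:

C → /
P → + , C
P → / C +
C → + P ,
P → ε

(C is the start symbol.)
{ 'P' }

A non-terminal is nullable if it can derive ε (the empty string): either it has an ε-production, or it has a production whose right-hand side consists entirely of nullable non-terminals.

ε-productions: P → ε
So P is immediately nullable.
No further non-terminal can be added: every production for the remaining non-terminals contains a terminal or a non-nullable non-terminal.
Nullable = { 'P' }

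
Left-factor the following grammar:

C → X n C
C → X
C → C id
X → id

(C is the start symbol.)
Left-factoring transforms A → αβ₁ | αβ₂ into A → αA' and A' → β₁ | β₂
(α is the longest common prefix among the alternatives). Repeat until
no nonterminal has two alternatives with a common prefix.

Round 1: C has alternatives sharing prefix 'X'. Introduce C': C → X C'
  Add: C' → n C
  Add: C' → ε

No remaining common prefixes — done.

Resulting grammar:
C → X C'
C' → n C
C' → ε
C → C id
X → id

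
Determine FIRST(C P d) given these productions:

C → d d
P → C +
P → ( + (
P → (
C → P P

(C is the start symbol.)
{ '(', 'd' }

FIRST sets of the non-terminals involved (from the grammar, by fixed-point iteration):
  FIRST(C) = { '(', 'd' }

To compute FIRST(C P d), process the symbols left to right:
Symbol C is a non-terminal. Add FIRST(C) \ {ε} = { '(', 'd' }
C is not nullable (ε ∉ FIRST(C)), so stop here.
FIRST(C P d) = { '(', 'd' }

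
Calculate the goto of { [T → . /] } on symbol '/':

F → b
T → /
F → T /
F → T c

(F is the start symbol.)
{ [T → / .] }

GOTO(I, '/') = CLOSURE({ [A → αX.β] : [A → α.Xβ] ∈ I, X = '/' })

Items with dot before '/', with the dot advanced:
  [T → . /] → [T → / .]
Closure adds nothing (no advanced item has the dot before a non-terminal).

GOTO = { [T → / .] }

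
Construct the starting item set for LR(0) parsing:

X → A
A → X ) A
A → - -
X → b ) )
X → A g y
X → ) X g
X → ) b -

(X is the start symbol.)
First, augment the grammar with X' → X
I₀ = CLOSURE({ [X' → . X] }):
  [X' → . X] has the dot before X: add [X → . A], [X → . b ) )], [X → . A g y], [X → . ) X g], [X → . ) b -]
  [X → . A] has the dot before A: add [A → . X ) A], [A → . - -]
No further items can be added.

I₀ = { [A → . - -], [A → . X ) A], [X → . ) X g], [X → . ) b -], [X → . A g y], [X → . A], [X → . b ) )], [X' → . X] }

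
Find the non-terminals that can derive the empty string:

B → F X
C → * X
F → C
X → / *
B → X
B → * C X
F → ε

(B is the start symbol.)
A non-terminal is nullable if it can derive ε (the empty string): either it has an ε-production, or it has a production whose right-hand side consists entirely of nullable non-terminals.

ε-productions: F → ε
So F is immediately nullable.
No further non-terminal can be added: every production for the remaining non-terminals contains a terminal or a non-nullable non-terminal.
Nullable = { 'F' }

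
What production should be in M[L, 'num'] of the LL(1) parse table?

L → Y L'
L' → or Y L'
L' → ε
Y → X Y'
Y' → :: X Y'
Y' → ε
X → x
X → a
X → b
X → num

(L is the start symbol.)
To find M[L, 'num'], we find productions for L where 'num' is in the predict set (PREDICT(N → α) = (FIRST(α) \ {ε}) ∪ (FOLLOW(N) if α ⇒* ε)).

Relevant sets:
  FIRST(Y) = { 'a', 'b', 'num', 'x' }

L → Y L': PREDICT = { 'a', 'b', 'num', 'x' }
  'num' is in predict set, so this production goes in M[L, 'num']

M[L, 'num'] = L → Y L'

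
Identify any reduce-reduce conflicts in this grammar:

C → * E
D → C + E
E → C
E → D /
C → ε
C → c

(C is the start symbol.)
No reduce-reduce conflicts

Augment with C' → C and build the canonical LR(0) collection (I0 = CLOSURE({[C' → . C]}), then GOTO on every symbol after a dot until no new states appear). It has 10 states:
  I0: { [C → . * E], [C → . c], [C → .], [C' → . C] }  — shift, reduce
  I1: { [C → * . E], [C → . * E], [C → . c], [C → .], [D → . C + E], [E → . C], [E → . D /] }  — shift, reduce
  I2: { [C' → C .] }  — accept
  I3: { [C → c .] }  — reduce
  I4: { [D → C . + E], [E → C .] }  — shift, reduce
  I5: { [E → D . /] }  — shift
  I6: { [C → * E .] }  — reduce
  I7: { [E → D / .] }  — reduce
  I8: { [C → . * E], [C → . c], [C → .], [D → . C + E], [D → C + . E], [E → . C], [E → . D /] }  — shift, reduce
  I9: { [D → C + E .] }  — reduce

No state contains more than one complete item.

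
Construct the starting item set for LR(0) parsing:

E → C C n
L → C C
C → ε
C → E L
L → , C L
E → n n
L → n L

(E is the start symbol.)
{ [C → . E L], [C → .], [E → . C C n], [E → . n n], [E' → . E] }

First, augment the grammar with E' → E
I₀ = CLOSURE({ [E' → . E] }):
  [E' → . E] has the dot before E: add [E → . C C n], [E → . n n]
  [E → . C C n] has the dot before C: add [C → .], [C → . E L]
No further items can be added.

I₀ = { [C → . E L], [C → .], [E → . C C n], [E → . n n], [E' → . E] }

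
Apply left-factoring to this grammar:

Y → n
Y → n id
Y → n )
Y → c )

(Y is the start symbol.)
Left-factoring transforms A → αβ₁ | αβ₂ into A → αA' and A' → β₁ | β₂
(α is the longest common prefix among the alternatives). Repeat until
no nonterminal has two alternatives with a common prefix.

Round 1: Y has alternatives sharing prefix 'n'. Introduce Y': Y → n Y'
  Add: Y' → ε
  Add: Y' → id
  Add: Y' → )

No remaining common prefixes — done.

Resulting grammar:
Y → n Y'
Y' → ε
Y' → id
Y' → )
Y → c )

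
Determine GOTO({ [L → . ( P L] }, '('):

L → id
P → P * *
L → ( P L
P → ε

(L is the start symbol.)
GOTO(I, '(') = CLOSURE({ [A → αX.β] : [A → α.Xβ] ∈ I, X = '(' })

Items with dot before '(', with the dot advanced:
  [L → . ( P L] → [L → ( . P L]
Closure of the advanced items:
  [L → ( . P L] has the dot before P: add [P → . P * *], [P → .]

GOTO = { [L → ( . P L], [P → . P * *], [P → .] }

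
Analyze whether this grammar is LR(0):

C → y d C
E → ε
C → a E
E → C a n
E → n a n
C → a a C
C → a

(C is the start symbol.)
No. Shift-reduce conflict between [C → a .] and [C → . a]

A grammar is LR(0) if no state in the canonical LR(0) collection has:
  - both a shift item (dot before a terminal) and a complete item (shift-reduce conflict), or
  - two or more complete items (reduce-reduce conflict; the accept item [C' → C .] counts as a complete item here).

Augment with C' → C and build the canonical LR(0) collection (I0 = CLOSURE({[C' → . C]}), then GOTO on every symbol after a dot until no new states appear). It has 15 states:
  I0: { [C → . a E], [C → . a a C], [C → . a], [C → . y d C], [C' → . C] }  — shift
  I1: { [C' → C .] }  — accept
  I2: { [C → . a E], [C → . a a C], [C → . a], [C → . y d C], [C → a . E], [C → a . a C], [C → a .], [E → . C a n], [E → . n a n], [E → .] }  — shift, 2 reduces
  I3: { [C → y . d C] }  — shift
  I4: { [C → . a E], [C → . a a C], [C → . a], [C → . y d C], [C → y d . C] }  — shift
  I5: { [C → y d C .] }  — reduce
  I6: { [E → C . a n] }  — shift
  I7: { [C → a E .] }  — reduce
  I8: { [C → . a E], [C → . a a C], [C → . a], [C → . y d C], [C → a . E], [C → a . a C], [C → a .], [C → a a . C], [E → . C a n], [E → . n a n], [E → .] }  — shift, 2 reduces
  I9: { [E → n . a n] }  — shift
  I10: { [E → n a . n] }  — shift
  I11: { [E → n a n .] }  — reduce
  I12: { [C → a a C .], [E → C . a n] }  — shift, reduce
  I13: { [E → C a . n] }  — shift
  I14: { [E → C a n .] }  — reduce

Conflict in state I2:
  Shift-reduce conflict between [C → a .] and [C → . a]
So the grammar is NOT LR(0).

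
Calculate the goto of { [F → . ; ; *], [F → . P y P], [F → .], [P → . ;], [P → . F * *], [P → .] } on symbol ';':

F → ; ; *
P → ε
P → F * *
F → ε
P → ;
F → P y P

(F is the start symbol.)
GOTO(I, ';') = CLOSURE({ [A → αX.β] : [A → α.Xβ] ∈ I, X = ';' })

Items with dot before ';', with the dot advanced:
  [F → . ; ; *] → [F → ; . ; *]
  [P → . ;] → [P → ; .]
Closure adds nothing (no advanced item has the dot before a non-terminal).

GOTO = { [F → ; . ; *], [P → ; .] }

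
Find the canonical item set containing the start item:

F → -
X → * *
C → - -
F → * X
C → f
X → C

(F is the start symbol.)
{ [F → . * X], [F → . -], [F' → . F] }

First, augment the grammar with F' → F
I₀ = CLOSURE({ [F' → . F] }):
  [F' → . F] has the dot before F: add [F → . -], [F → . * X]
No further items can be added.

I₀ = { [F → . * X], [F → . -], [F' → . F] }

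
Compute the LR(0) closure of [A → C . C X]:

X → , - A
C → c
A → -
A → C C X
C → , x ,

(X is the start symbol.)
{ [A → C . C X], [C → . , x ,], [C → . c] }

To compute CLOSURE, for each item [A → α.Bβ] where B is a non-terminal, add [B → .γ] for all productions B → γ; repeat for the newly added items until nothing changes.

Start with: [A → C . C X]
  [A → C . C X] has the dot before C: add [C → . c], [C → . , x ,]
No further items can be added.

CLOSURE = { [A → C . C X], [C → . , x ,], [C → . c] }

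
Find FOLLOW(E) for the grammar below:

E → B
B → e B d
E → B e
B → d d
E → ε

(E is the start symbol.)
E is the start symbol, so $ ∈ FOLLOW(E).
E does not occur on any right-hand side.

Taking the union: FOLLOW(E) = { $ }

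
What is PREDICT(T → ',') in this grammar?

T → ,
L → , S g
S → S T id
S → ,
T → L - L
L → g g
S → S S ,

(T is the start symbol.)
{ ',' }

PREDICT(T → ',') = (FIRST(RHS) \ {ε}) ∪ (FOLLOW(T) if ε ∈ FIRST(RHS), i.e. RHS ⇒* ε)
FIRST(',') = { ',' }
ε ∉ FIRST(','), so FOLLOW(T) is not added.
PREDICT(T → ',') = { ',' }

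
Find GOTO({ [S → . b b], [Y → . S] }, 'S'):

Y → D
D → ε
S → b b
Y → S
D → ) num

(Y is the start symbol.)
GOTO(I, 'S') = CLOSURE({ [A → αX.β] : [A → α.Xβ] ∈ I, X = 'S' })

Items with dot before 'S', with the dot advanced:
  [Y → . S] → [Y → S .]
Closure adds nothing (no advanced item has the dot before a non-terminal).

GOTO = { [Y → S .] }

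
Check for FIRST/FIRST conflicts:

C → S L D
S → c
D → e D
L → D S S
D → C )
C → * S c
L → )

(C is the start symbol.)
FIRST sets of the non-terminals at (or reachable through a nullable prefix from) the front of some alternative:
  FIRST(S) = { 'c' }
  FIRST(C) = { '*', 'c' }
  FIRST(D) = { '*', 'c', 'e' }

Productions for C:
  C → S L D: FIRST = { 'c' }
  C → * S c: FIRST = { '*' }
Productions for D:
  D → e D: FIRST = { 'e' }
  D → C ): FIRST = { '*', 'c' }
Productions for L:
  L → D S S: FIRST = { '*', 'c', 'e' }
  L → ): FIRST = { ')' }
S has only one production, so no FIRST/FIRST conflict is possible there.

All alternatives of each non-terminal have pairwise disjoint FIRST sets.

Answer: No FIRST/FIRST conflicts.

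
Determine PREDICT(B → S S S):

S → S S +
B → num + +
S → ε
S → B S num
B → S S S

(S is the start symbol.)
PREDICT(B → S S S) = (FIRST(RHS) \ {ε}) ∪ (FOLLOW(B) if ε ∈ FIRST(RHS), i.e. RHS ⇒* ε)
FIRST(S) = { '+', 'num', ε }
FIRST(S S S) = { '+', 'num', ε }
ε ∈ FIRST(S S S) (the right-hand side is nullable), so add FOLLOW(B) = { '+', 'num' }
PREDICT(B → S S S) = { '+', 'num' }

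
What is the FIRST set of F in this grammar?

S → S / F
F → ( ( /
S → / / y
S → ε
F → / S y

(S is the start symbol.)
{ '(', '/' }

To compute FIRST(F), examine every production with F on the left-hand side, reading each right-hand side left to right until a non-nullable symbol is reached.

From F → ( ( /:
  - '(' is a terminal: add '(' and stop
From F → / S y:
  - '/' is a terminal: add '/' and stop

Collecting: FIRST(F) = { '(', '/' }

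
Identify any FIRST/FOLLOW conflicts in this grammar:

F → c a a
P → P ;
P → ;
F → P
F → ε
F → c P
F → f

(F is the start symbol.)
No FIRST/FOLLOW conflicts.

A FIRST/FOLLOW conflict occurs when a non-terminal N has a nullable alternative N → β (β ⇒* ε) and another alternative N → α with FIRST(α) ∩ FOLLOW(N) ≠ ∅: on such a lookahead the parser cannot decide between expanding α and letting N vanish via β.

Nullable non-terminals: F.
FIRST sets used below: FIRST(P) = { ';' }

F: nullable alternative(s) F → ε; FOLLOW(F) = { $ }
  F → c a a: FIRST \ {ε} = { 'c' } — disjoint from FOLLOW(F)
  F → P: FIRST \ {ε} = { ';' } — disjoint from FOLLOW(F)
  F → ε: FIRST \ {ε} = { } — this is the only nullable alternative, skip
  F → c P: FIRST \ {ε} = { 'c' } — disjoint from FOLLOW(F)
  F → f: FIRST \ {ε} = { 'f' } — disjoint from FOLLOW(F)

P has no nullable alternative, so no FIRST/FOLLOW check is needed there.

No FIRST/FOLLOW conflicts found.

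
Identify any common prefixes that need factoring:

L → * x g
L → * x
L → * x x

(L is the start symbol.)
Left-factoring is needed when two productions for the same non-terminal
share a common prefix on the right-hand side.

Productions for L:
  L → * x g
  L → * x
  L → * x x

Found common prefix '* x' in productions for L

Answer: Yes, L has productions with common prefix '* x'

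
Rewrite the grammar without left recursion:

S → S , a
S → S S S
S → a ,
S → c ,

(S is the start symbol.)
S is directly left-recursive. The standard transformation for
  A → A α₁ | ... | A α_m | β₁ | ... | β_n
is
  A  → β₁ A' | ... | β_n A'
  A' → α₁ A' | ... | α_m A' | ε

S → a , becomes S → a , S'
S → c , becomes S → c , S'
S → S , a becomes S' → , a S'
S → S S S becomes S' → S S S'
Add S' → ε

Resulting grammar:
S → a , S'
S → c , S'
S' → , a S'
S' → S S S'
S' → ε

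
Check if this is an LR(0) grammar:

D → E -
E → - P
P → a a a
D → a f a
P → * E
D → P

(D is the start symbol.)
Yes, the grammar is LR(0)

Augment with D' → D and build the canonical LR(0) collection (I0 = CLOSURE({[D' → . D]}), then GOTO on every symbol after a dot until no new states appear). It has 15 states:
  I0: { [D → . E -], [D → . P], [D → . a f a], [D' → . D], [E → . - P], [P → . * E], [P → . a a a] }  — shift
  I1: { [E → . - P], [P → * . E] }  — shift
  I2: { [E → - . P], [P → . * E], [P → . a a a] }  — shift
  I3: { [D' → D .] }  — accept
  I4: { [D → E . -] }  — shift
  I5: { [D → P .] }  — reduce
  I6: { [D → a . f a], [P → a . a a] }  — shift
  I7: { [P → a a . a] }  — shift
  I8: { [D → a f . a] }  — shift
  I9: { [D → a f a .] }  — reduce
  I10: { [P → a a a .] }  — reduce
  I11: { [D → E - .] }  — reduce
  I12: { [E → - P .] }  — reduce
  I13: { [P → a . a a] }  — shift
  I14: { [P → * E .] }  — reduce

Every state is either a pure shift/goto state or contains exactly one complete item and nothing to shift — no conflicts. The grammar is LR(0).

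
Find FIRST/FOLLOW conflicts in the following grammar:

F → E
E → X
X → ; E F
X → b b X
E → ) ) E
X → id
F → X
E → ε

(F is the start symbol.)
Yes. F → X with FOLLOW(F) on { ';', 'b', 'id' }; E → X with FOLLOW(E) on { ';', 'b', 'id' }; E → ')' ')' E with FOLLOW(E) on { ')' }

A FIRST/FOLLOW conflict occurs when a non-terminal N has a nullable alternative N → β (β ⇒* ε) and another alternative N → α with FIRST(α) ∩ FOLLOW(N) ≠ ∅: on such a lookahead the parser cannot decide between expanding α and letting N vanish via β.

Nullable non-terminals: E, F.
FIRST sets used below: FIRST(X) = { ';', 'b', 'id' }, FIRST(E) = { ')', ';', 'b', 'id', ε }

E: nullable alternative(s) E → ε; FOLLOW(E) = { $, ')', ';', 'b', 'id' }
  E → X: FIRST \ {ε} = { ';', 'b', 'id' } — overlaps FOLLOW(E) on { ';', 'b', 'id' }: CONFLICT
  E → ) ) E: FIRST \ {ε} = { ')' } — overlaps FOLLOW(E) on { ')' }: CONFLICT
  E → ε: FIRST \ {ε} = { } — this is the only nullable alternative, skip

F: nullable alternative(s) F → E; FOLLOW(F) = { $, ')', ';', 'b', 'id' }
  F → E: FIRST \ {ε} = { ')', ';', 'b', 'id' } — this is the only nullable alternative, skip
  F → X: FIRST \ {ε} = { ';', 'b', 'id' } — overlaps FOLLOW(F) on { ';', 'b', 'id' }: CONFLICT

X has no nullable alternative, so no FIRST/FOLLOW check is needed there.

So the grammar has 3 FIRST/FOLLOW conflicts (marked CONFLICT above).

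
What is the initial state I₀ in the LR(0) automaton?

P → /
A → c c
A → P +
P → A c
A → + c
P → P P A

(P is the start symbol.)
{ [A → . + c], [A → . P +], [A → . c c], [P → . /], [P → . A c], [P → . P P A], [P' → . P] }

First, augment the grammar with P' → P
I₀ = CLOSURE({ [P' → . P] }):
  [P' → . P] has the dot before P: add [P → . /], [P → . A c], [P → . P P A]
  [P → . A c] has the dot before A: add [A → . c c], [A → . P +], [A → . + c]
No further items can be added.

I₀ = { [A → . + c], [A → . P +], [A → . c c], [P → . /], [P → . A c], [P → . P P A], [P' → . P] }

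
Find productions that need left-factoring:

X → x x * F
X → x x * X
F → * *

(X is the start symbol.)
Yes, X has productions with common prefix 'x x *'

Left-factoring is needed when two productions for the same non-terminal
share a common prefix on the right-hand side.

Productions for X:
  X → x x * F
  X → x x * X

Found common prefix 'x x *' in productions for X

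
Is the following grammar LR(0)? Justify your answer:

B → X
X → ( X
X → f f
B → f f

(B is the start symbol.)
No. Reduce-reduce conflict: [B → f f .] and [X → f f .]

A grammar is LR(0) if no state in the canonical LR(0) collection has:
  - both a shift item (dot before a terminal) and a complete item (shift-reduce conflict), or
  - two or more complete items (reduce-reduce conflict; the accept item [B' → B .] counts as a complete item here).

Augment with B' → B and build the canonical LR(0) collection (I0 = CLOSURE({[B' → . B]}), then GOTO on every symbol after a dot until no new states appear). It has 9 states:
  I0: { [B → . X], [B → . f f], [B' → . B], [X → . ( X], [X → . f f] }  — shift
  I1: { [X → ( . X], [X → . ( X], [X → . f f] }  — shift
  I2: { [B' → B .] }  — accept
  I3: { [B → X .] }  — reduce
  I4: { [B → f . f], [X → f . f] }  — shift
  I5: { [B → f f .], [X → f f .] }  — 2 reduces
  I6: { [X → ( X .] }  — reduce
  I7: { [X → f . f] }  — shift
  I8: { [X → f f .] }  — reduce

Conflict in state I5:
  Reduce-reduce conflict: [B → f f .] and [X → f f .]
So the grammar is NOT LR(0).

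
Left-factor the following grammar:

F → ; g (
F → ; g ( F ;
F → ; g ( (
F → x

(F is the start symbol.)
Left-factoring transforms A → αβ₁ | αβ₂ into A → αA' and A' → β₁ | β₂
(α is the longest common prefix among the alternatives). Repeat until
no nonterminal has two alternatives with a common prefix.

Round 1: F has alternatives sharing prefix '; g ('. Introduce F': F → ; g ( F'
  Add: F' → ε
  Add: F' → F ;
  Add: F' → (

No remaining common prefixes — done.

Resulting grammar:
F → ; g ( F'
F' → ε
F' → F ;
F' → (
F → x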